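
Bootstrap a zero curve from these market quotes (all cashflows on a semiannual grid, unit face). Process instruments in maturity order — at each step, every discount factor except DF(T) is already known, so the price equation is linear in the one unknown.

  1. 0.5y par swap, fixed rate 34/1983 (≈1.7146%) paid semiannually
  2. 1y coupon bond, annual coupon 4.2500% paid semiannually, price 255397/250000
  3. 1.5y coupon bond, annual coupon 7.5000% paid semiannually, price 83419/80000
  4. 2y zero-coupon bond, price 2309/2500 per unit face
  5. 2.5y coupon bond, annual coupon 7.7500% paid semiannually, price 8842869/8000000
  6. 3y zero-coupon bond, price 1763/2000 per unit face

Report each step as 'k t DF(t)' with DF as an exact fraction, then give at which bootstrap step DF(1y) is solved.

step 1 [0.5y] swap r/2=17/1983: DF=(1 − 17/1983·(0))/(1+17/1983) = 1983/2000 ≈ 0.991500
step 2 [1y] bond c/2=17/800: DF=(255397/250000 − 17/800·(0.991500))/(1+17/800) = 9797/10000 ≈ 0.979700
step 3 [1.5y] bond c/2=3/80: DF=(83419/80000 − 3/80·(0.991500+0.979700))/(1+3/80) = 4669/5000 ≈ 0.933800
step 4 [2y] zero: DF = P = 2309/2500 ≈ 0.923600
step 5 [2.5y] bond c/2=31/800: DF=(8842869/8000000 − 31/800·(0.991500+0.979700+0.933800+0.923600))/(1+31/800) = 9213/10000 ≈ 0.921300
step 6 [3y] zero: DF = P = 1763/2000 ≈ 0.881500

1 1/2 1983/2000
2 1 9797/10000
3 3/2 4669/5000
4 2 2309/2500
5 5/2 9213/10000
6 3 1763/2000
DF(1y) is solved at step 2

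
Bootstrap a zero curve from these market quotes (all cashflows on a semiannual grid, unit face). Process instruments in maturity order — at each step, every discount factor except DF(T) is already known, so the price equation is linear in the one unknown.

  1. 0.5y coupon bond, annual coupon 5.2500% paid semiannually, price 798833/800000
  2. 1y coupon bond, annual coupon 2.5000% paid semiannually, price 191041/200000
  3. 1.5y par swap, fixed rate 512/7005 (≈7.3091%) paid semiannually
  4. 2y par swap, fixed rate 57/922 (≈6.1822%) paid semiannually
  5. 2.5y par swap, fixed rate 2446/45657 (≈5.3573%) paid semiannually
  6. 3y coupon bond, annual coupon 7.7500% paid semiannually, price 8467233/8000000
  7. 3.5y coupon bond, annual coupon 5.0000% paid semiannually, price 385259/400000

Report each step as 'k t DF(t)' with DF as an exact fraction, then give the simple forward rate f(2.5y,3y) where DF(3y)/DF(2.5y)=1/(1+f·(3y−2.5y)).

step 1 [0.5y] bond c/2=21/800: DF=(798833/800000 − 21/800·(0))/(1+21/800) = 973/1000 ≈ 0.973000
step 2 [1y] bond c/2=1/80: DF=(191041/200000 − 1/80·(0.973000))/(1+1/80) = 4657/5000 ≈ 0.931400
step 3 [1.5y] swap r/2=256/7005: DF=(1 − 256/7005·(0.973000+0.931400))/(1+256/7005) = 561/625 ≈ 0.897600
step 4 [2y] swap r/2=57/1844: DF=(1 − 57/1844·(0.973000+0.931400+0.897600))/(1+57/1844) = 443/500 ≈ 0.886000
step 5 [2.5y] swap r/2=1223/45657: DF=(1 − 1223/45657·(0.973000+0.931400+0.897600+0.886000))/(1+1223/45657) = 8777/10000 ≈ 0.877700
step 6 [3y] bond c/2=31/800: DF=(8467233/8000000 − 31/800·(0.973000+0.931400+0.897600+0.886000+0.877700))/(1+31/800) = 4243/5000 ≈ 0.848600
step 7 [3.5y] bond c/2=1/40: DF=(385259/400000 − 1/40·(0.973000+0.931400+0.897600+0.886000+0.877700+0.848600))/(1+1/40) = 2019/2500 ≈ 0.807600

1 1/2 973/1000
2 1 4657/5000
3 3/2 561/625
4 2 443/500
5 5/2 8777/10000
6 3 4243/5000
7 7/2 2019/2500
f(2.5y,3y) = ((8777/10000)/(4243/5000) − 1)/(1/2) = 291/4243 ≈ 6.8584%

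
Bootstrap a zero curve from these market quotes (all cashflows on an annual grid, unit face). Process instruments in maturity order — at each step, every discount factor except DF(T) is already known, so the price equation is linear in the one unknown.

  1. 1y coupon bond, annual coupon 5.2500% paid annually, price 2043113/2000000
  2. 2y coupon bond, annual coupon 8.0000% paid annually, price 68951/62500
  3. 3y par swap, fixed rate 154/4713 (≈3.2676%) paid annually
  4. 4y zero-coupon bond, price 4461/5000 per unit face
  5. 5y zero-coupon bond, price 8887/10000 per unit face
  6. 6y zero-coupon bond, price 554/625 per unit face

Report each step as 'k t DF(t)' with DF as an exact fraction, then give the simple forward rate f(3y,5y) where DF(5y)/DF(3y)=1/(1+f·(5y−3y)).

1 1 4853/5000
2 2 1187/1250
3 3 2269/2500
4 4 4461/5000
5 5 8887/10000
6 6 554/625
f(3y,5y) = ((2269/2500)/(8887/10000) − 1)/(2) = 189/17774 ≈ 1.0634%

step 1 [1y] bond c/1=21/400: DF=(2043113/2000000 − 21/400·(0))/(1+21/400) = 4853/5000 ≈ 0.970600
step 2 [2y] bond c/1=2/25: DF=(68951/62500 − 2/25·(0.970600))/(1+2/25) = 1187/1250 ≈ 0.949600
step 3 [3y] swap r/1=154/4713: DF=(1 − 154/4713·(0.970600+0.949600))/(1+154/4713) = 2269/2500 ≈ 0.907600
step 4 [4y] zero: DF = P = 4461/5000 ≈ 0.892200
step 5 [5y] zero: DF = P = 8887/10000 ≈ 0.888700
step 6 [6y] zero: DF = P = 554/625 ≈ 0.886400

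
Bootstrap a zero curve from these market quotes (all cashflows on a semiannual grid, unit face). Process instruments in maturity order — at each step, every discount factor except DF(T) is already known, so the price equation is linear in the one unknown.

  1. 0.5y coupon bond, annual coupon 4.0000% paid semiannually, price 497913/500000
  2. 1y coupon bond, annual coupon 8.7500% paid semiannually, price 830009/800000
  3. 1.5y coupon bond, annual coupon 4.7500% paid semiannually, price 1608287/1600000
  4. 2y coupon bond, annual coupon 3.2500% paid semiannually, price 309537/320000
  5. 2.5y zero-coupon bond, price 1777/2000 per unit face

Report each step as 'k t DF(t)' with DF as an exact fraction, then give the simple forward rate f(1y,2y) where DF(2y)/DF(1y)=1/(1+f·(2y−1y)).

step 1 [0.5y] bond c/2=1/50: DF=(497913/500000 − 1/50·(0))/(1+1/50) = 9763/10000 ≈ 0.976300
step 2 [1y] bond c/2=7/160: DF=(830009/800000 − 7/160·(0.976300))/(1+7/160) = 9531/10000 ≈ 0.953100
step 3 [1.5y] bond c/2=19/800: DF=(1608287/1600000 − 19/800·(0.976300+0.953100))/(1+19/800) = 9371/10000 ≈ 0.937100
step 4 [2y] bond c/2=13/800: DF=(309537/320000 − 13/800·(0.976300+0.953100+0.937100))/(1+13/800) = 453/500 ≈ 0.906000
step 5 [2.5y] zero: DF = P = 1777/2000 ≈ 0.888500

1 1/2 9763/10000
2 1 9531/10000
3 3/2 9371/10000
4 2 453/500
5 5/2 1777/2000
f(1y,2y) = ((9531/10000)/(453/500) − 1)/(1) = 157/3020 ≈ 5.1987%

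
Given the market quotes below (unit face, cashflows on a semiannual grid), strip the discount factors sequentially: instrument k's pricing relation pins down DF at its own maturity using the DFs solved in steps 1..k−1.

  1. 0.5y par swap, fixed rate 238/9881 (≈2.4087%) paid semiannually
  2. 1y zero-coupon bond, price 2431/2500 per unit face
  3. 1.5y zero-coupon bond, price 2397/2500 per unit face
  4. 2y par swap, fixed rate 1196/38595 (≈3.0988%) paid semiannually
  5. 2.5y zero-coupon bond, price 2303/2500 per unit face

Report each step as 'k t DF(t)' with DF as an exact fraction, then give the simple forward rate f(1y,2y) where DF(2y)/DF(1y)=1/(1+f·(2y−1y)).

1 1/2 9881/10000
2 1 2431/2500
3 3/2 2397/2500
4 2 4701/5000
5 5/2 2303/2500
f(1y,2y) = ((2431/2500)/(4701/5000) − 1)/(1) = 161/4701 ≈ 3.4248%

step 1 [0.5y] swap r/2=119/9881: DF=(1 − 119/9881·(0))/(1+119/9881) = 9881/10000 ≈ 0.988100
step 2 [1y] zero: DF = P = 2431/2500 ≈ 0.972400
step 3 [1.5y] zero: DF = P = 2397/2500 ≈ 0.958800
step 4 [2y] swap r/2=598/38595: DF=(1 − 598/38595·(0.988100+0.972400+0.958800))/(1+598/38595) = 4701/5000 ≈ 0.940200
step 5 [2.5y] zero: DF = P = 2303/2500 ≈ 0.921200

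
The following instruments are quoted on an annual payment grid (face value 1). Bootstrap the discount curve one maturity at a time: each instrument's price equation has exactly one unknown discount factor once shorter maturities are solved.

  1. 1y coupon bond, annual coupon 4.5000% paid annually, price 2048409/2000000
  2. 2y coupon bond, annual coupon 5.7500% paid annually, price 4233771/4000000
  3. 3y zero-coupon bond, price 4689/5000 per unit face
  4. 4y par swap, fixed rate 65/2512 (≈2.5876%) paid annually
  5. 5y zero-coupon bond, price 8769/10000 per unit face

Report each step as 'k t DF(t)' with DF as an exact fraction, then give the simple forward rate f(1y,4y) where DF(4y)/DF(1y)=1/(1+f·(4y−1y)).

1 1 9801/10000
2 2 2369/2500
3 3 4689/5000
4 4 361/400
5 5 8769/10000
f(1y,4y) = ((9801/10000)/(361/400) − 1)/(3) = 776/27075 ≈ 2.8661%

step 1 [1y] bond c/1=9/200: DF=(2048409/2000000 − 9/200·(0))/(1+9/200) = 9801/10000 ≈ 0.980100
step 2 [2y] bond c/1=23/400: DF=(4233771/4000000 − 23/400·(0.980100))/(1+23/400) = 2369/2500 ≈ 0.947600
step 3 [3y] zero: DF = P = 4689/5000 ≈ 0.937800
step 4 [4y] swap r/1=65/2512: DF=(1 − 65/2512·(0.980100+0.947600+0.937800))/(1+65/2512) = 361/400 ≈ 0.902500
step 5 [5y] zero: DF = P = 8769/10000 ≈ 0.876900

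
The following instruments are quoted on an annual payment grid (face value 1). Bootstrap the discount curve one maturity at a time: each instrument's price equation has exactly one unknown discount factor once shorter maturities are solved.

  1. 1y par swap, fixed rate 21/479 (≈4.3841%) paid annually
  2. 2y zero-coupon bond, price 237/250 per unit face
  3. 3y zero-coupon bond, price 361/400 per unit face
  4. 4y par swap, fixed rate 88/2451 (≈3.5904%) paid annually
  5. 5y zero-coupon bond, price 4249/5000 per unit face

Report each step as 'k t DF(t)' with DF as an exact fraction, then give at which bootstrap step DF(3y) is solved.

step 1 [1y] swap r/1=21/479: DF=(1 − 21/479·(0))/(1+21/479) = 479/500 ≈ 0.958000
step 2 [2y] zero: DF = P = 237/250 ≈ 0.948000
step 3 [3y] zero: DF = P = 361/400 ≈ 0.902500
step 4 [4y] swap r/1=88/2451: DF=(1 − 88/2451·(0.958000+0.948000+0.902500))/(1+88/2451) = 217/250 ≈ 0.868000
step 5 [5y] zero: DF = P = 4249/5000 ≈ 0.849800

1 1 479/500
2 2 237/250
3 3 361/400
4 4 217/250
5 5 4249/5000
DF(3y) is solved at step 3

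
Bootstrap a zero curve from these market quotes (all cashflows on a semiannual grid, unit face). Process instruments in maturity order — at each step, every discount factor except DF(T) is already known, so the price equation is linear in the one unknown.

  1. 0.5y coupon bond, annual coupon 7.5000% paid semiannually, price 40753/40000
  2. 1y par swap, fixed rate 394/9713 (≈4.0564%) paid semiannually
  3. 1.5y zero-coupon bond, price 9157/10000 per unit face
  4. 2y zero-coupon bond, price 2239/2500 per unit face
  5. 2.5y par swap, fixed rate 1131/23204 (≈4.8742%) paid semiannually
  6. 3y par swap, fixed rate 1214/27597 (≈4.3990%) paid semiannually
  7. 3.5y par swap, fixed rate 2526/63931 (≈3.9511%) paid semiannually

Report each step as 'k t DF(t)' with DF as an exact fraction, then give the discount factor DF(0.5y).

1 1/2 491/500
2 1 4803/5000
3 3/2 9157/10000
4 2 2239/2500
5 5/2 8869/10000
6 3 4393/5000
7 7/2 8737/10000
DF(0.5y) = 491/500 ≈ 0.982000

step 1 [0.5y] bond c/2=3/80: DF=(40753/40000 − 3/80·(0))/(1+3/80) = 491/500 ≈ 0.982000
step 2 [1y] swap r/2=197/9713: DF=(1 − 197/9713·(0.982000))/(1+197/9713) = 4803/5000 ≈ 0.960600
step 3 [1.5y] zero: DF = P = 9157/10000 ≈ 0.915700
step 4 [2y] zero: DF = P = 2239/2500 ≈ 0.895600
step 5 [2.5y] swap r/2=1131/46408: DF=(1 − 1131/46408·(0.982000+0.960600+0.915700+0.895600))/(1+1131/46408) = 8869/10000 ≈ 0.886900
step 6 [3y] swap r/2=607/27597: DF=(1 − 607/27597·(0.982000+0.960600+0.915700+0.895600+0.886900))/(1+607/27597) = 4393/5000 ≈ 0.878600
step 7 [3.5y] swap r/2=1263/63931: DF=(1 − 1263/63931·(0.982000+0.960600+0.915700+0.895600+0.886900+0.878600))/(1+1263/63931) = 8737/10000 ≈ 0.873700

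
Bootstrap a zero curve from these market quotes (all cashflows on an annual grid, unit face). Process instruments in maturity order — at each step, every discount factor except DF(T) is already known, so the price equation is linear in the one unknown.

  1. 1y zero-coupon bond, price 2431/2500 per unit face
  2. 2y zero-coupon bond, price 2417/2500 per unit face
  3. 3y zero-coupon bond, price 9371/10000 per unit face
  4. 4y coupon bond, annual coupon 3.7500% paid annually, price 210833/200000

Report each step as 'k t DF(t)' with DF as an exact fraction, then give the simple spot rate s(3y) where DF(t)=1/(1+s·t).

1 1 2431/2500
2 2 2417/2500
3 3 9371/10000
4 4 9121/10000
s(3y) = (1/(9371/10000) − 1)/(3) = 629/28113 ≈ 2.2374%

step 1 [1y] zero: DF = P = 2431/2500 ≈ 0.972400
step 2 [2y] zero: DF = P = 2417/2500 ≈ 0.966800
step 3 [3y] zero: DF = P = 9371/10000 ≈ 0.937100
step 4 [4y] bond c/1=3/80: DF=(210833/200000 − 3/80·(0.972400+0.966800+0.937100))/(1+3/80) = 9121/10000 ≈ 0.912100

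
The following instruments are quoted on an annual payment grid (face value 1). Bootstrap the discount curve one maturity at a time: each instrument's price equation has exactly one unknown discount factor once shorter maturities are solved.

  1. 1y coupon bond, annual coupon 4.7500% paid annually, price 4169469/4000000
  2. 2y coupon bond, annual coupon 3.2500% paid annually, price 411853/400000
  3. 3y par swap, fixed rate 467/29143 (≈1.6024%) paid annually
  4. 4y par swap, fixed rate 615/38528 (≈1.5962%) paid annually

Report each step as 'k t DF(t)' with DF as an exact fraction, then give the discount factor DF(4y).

step 1 [1y] bond c/1=19/400: DF=(4169469/4000000 − 19/400·(0))/(1+19/400) = 9951/10000 ≈ 0.995100
step 2 [2y] bond c/1=13/400: DF=(411853/400000 − 13/400·(0.995100))/(1+13/400) = 9659/10000 ≈ 0.965900
step 3 [3y] swap r/1=467/29143: DF=(1 − 467/29143·(0.995100+0.965900))/(1+467/29143) = 9533/10000 ≈ 0.953300
step 4 [4y] swap r/1=615/38528: DF=(1 − 615/38528·(0.995100+0.965900+0.953300))/(1+615/38528) = 1877/2000 ≈ 0.938500

1 1 9951/10000
2 2 9659/10000
3 3 9533/10000
4 4 1877/2000
DF(4y) = 1877/2000 ≈ 0.938500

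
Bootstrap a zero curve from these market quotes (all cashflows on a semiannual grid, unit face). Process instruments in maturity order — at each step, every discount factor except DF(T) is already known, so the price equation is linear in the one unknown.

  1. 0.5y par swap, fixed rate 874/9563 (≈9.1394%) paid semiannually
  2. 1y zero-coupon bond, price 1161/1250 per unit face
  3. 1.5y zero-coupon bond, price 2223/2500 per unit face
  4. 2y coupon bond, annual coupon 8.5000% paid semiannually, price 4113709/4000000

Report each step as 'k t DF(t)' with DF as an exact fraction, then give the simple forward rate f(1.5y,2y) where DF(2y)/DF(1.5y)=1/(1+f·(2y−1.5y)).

step 1 [0.5y] swap r/2=437/9563: DF=(1 − 437/9563·(0))/(1+437/9563) = 9563/10000 ≈ 0.956300
step 2 [1y] zero: DF = P = 1161/1250 ≈ 0.928800
step 3 [1.5y] zero: DF = P = 2223/2500 ≈ 0.889200
step 4 [2y] bond c/2=17/400: DF=(4113709/4000000 − 17/400·(0.956300+0.928800+0.889200))/(1+17/400) = 4367/5000 ≈ 0.873400

1 1/2 9563/10000
2 1 1161/1250
3 3/2 2223/2500
4 2 4367/5000
f(1.5y,2y) = ((2223/2500)/(4367/5000) − 1)/(1/2) = 158/4367 ≈ 3.6180%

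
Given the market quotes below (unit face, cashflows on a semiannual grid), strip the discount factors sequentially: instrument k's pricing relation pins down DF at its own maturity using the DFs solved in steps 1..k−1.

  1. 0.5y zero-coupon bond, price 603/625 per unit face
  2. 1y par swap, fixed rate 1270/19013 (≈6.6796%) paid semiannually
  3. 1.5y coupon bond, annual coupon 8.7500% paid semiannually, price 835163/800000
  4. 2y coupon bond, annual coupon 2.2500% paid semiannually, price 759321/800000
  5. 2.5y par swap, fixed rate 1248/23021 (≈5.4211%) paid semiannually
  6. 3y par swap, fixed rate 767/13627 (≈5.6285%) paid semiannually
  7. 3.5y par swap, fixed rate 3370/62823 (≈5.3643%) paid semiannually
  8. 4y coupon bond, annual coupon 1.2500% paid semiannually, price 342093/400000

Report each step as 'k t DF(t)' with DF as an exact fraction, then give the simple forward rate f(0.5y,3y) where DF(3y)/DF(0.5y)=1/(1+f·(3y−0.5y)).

step 1 [0.5y] zero: DF = P = 603/625 ≈ 0.964800
step 2 [1y] swap r/2=635/19013: DF=(1 − 635/19013·(0.964800))/(1+635/19013) = 1873/2000 ≈ 0.936500
step 3 [1.5y] bond c/2=7/160: DF=(835163/800000 − 7/160·(0.964800+0.936500))/(1+7/160) = 1841/2000 ≈ 0.920500
step 4 [2y] bond c/2=9/800: DF=(759321/800000 − 9/800·(0.964800+0.936500+0.920500))/(1+9/800) = 567/625 ≈ 0.907200
step 5 [2.5y] swap r/2=624/23021: DF=(1 − 624/23021·(0.964800+0.936500+0.920500+0.907200))/(1+624/23021) = 547/625 ≈ 0.875200
step 6 [3y] swap r/2=767/27254: DF=(1 − 767/27254·(0.964800+0.936500+0.920500+0.907200+0.875200))/(1+767/27254) = 4233/5000 ≈ 0.846600
step 7 [3.5y] swap r/2=1685/62823: DF=(1 − 1685/62823·(0.964800+0.936500+0.920500+0.907200+0.875200+0.846600))/(1+1685/62823) = 1663/2000 ≈ 0.831500
step 8 [4y] bond c/2=1/160: DF=(342093/400000 − 1/160·(0.964800+0.936500+0.920500+0.907200+0.875200+0.846600+0.831500))/(1+1/160) = 8109/10000 ≈ 0.810900

1 1/2 603/625
2 1 1873/2000
3 3/2 1841/2000
4 2 567/625
5 5/2 547/625
6 3 4233/5000
7 7/2 1663/2000
8 4 8109/10000
f(0.5y,3y) = ((603/625)/(4233/5000) − 1)/(5/2) = 394/7055 ≈ 5.5847%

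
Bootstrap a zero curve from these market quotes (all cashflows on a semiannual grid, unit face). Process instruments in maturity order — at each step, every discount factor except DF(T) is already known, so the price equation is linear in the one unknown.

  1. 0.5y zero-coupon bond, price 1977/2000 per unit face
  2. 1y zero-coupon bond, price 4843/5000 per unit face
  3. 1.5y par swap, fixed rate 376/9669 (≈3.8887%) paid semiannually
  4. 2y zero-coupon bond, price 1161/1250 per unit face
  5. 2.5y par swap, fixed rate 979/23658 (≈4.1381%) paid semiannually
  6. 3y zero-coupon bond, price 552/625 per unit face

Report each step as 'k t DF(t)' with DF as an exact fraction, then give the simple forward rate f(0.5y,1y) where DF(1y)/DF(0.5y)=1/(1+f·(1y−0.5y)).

1 1/2 1977/2000
2 1 4843/5000
3 3/2 2359/2500
4 2 1161/1250
5 5/2 9021/10000
6 3 552/625
f(0.5y,1y) = ((1977/2000)/(4843/5000) − 1)/(1/2) = 199/4843 ≈ 4.1090%

step 1 [0.5y] zero: DF = P = 1977/2000 ≈ 0.988500
step 2 [1y] zero: DF = P = 4843/5000 ≈ 0.968600
step 3 [1.5y] swap r/2=188/9669: DF=(1 − 188/9669·(0.988500+0.968600))/(1+188/9669) = 2359/2500 ≈ 0.943600
step 4 [2y] zero: DF = P = 1161/1250 ≈ 0.928800
step 5 [2.5y] swap r/2=979/47316: DF=(1 − 979/47316·(0.988500+0.968600+0.943600+0.928800))/(1+979/47316) = 9021/10000 ≈ 0.902100
step 6 [3y] zero: DF = P = 552/625 ≈ 0.883200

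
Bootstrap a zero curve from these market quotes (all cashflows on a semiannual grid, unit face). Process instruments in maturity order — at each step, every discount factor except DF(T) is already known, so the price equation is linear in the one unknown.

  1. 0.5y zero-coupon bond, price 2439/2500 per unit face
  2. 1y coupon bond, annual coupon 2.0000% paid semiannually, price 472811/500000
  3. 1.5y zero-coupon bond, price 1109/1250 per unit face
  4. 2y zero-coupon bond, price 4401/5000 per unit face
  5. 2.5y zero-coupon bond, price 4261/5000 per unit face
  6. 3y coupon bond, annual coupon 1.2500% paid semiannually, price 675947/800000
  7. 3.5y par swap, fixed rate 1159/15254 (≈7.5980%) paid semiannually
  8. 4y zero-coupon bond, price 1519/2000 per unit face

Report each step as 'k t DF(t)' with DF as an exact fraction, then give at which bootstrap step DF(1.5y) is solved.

step 1 [0.5y] zero: DF = P = 2439/2500 ≈ 0.975600
step 2 [1y] bond c/2=1/100: DF=(472811/500000 − 1/100·(0.975600))/(1+1/100) = 4633/5000 ≈ 0.926600
step 3 [1.5y] zero: DF = P = 1109/1250 ≈ 0.887200
step 4 [2y] zero: DF = P = 4401/5000 ≈ 0.880200
step 5 [2.5y] zero: DF = P = 4261/5000 ≈ 0.852200
step 6 [3y] bond c/2=1/160: DF=(675947/800000 − 1/160·(0.975600+0.926600+0.887200+0.880200+0.852200))/(1+1/160) = 2029/2500 ≈ 0.811600
step 7 [3.5y] swap r/2=1159/30508: DF=(1 − 1159/30508·(0.975600+0.926600+0.887200+0.880200+0.852200+0.811600))/(1+1159/30508) = 3841/5000 ≈ 0.768200
step 8 [4y] zero: DF = P = 1519/2000 ≈ 0.759500

1 1/2 2439/2500
2 1 4633/5000
3 3/2 1109/1250
4 2 4401/5000
5 5/2 4261/5000
6 3 2029/2500
7 7/2 3841/5000
8 4 1519/2000
DF(1.5y) is solved at step 3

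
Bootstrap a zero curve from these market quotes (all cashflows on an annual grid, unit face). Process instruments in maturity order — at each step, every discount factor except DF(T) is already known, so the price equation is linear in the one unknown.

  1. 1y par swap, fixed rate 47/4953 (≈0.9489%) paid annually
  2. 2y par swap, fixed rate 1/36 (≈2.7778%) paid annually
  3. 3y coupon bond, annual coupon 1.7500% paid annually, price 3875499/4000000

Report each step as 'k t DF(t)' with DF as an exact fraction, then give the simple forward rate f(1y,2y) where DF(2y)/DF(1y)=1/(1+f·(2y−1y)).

1 1 4953/5000
2 2 4731/5000
3 3 9189/10000
f(1y,2y) = ((4953/5000)/(4731/5000) − 1)/(1) = 74/1577 ≈ 4.6925%

step 1 [1y] swap r/1=47/4953: DF=(1 − 47/4953·(0))/(1+47/4953) = 4953/5000 ≈ 0.990600
step 2 [2y] swap r/1=1/36: DF=(1 − 1/36·(0.990600))/(1+1/36) = 4731/5000 ≈ 0.946200
step 3 [3y] bond c/1=7/400: DF=(3875499/4000000 − 7/400·(0.990600+0.946200))/(1+7/400) = 9189/10000 ≈ 0.918900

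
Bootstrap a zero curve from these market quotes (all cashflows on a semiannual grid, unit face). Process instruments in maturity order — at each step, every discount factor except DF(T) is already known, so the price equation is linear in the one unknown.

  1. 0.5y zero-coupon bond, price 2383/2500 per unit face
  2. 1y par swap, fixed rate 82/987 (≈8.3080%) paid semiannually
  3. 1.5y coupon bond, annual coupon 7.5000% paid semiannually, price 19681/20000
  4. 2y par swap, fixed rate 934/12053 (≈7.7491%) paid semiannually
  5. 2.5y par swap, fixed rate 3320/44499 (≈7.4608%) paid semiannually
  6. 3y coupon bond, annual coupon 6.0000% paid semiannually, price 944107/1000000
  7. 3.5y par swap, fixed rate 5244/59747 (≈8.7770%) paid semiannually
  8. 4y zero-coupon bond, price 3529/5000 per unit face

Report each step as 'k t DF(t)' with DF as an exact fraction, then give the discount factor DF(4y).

step 1 [0.5y] zero: DF = P = 2383/2500 ≈ 0.953200
step 2 [1y] swap r/2=41/987: DF=(1 − 41/987·(0.953200))/(1+41/987) = 9221/10000 ≈ 0.922100
step 3 [1.5y] bond c/2=3/80: DF=(19681/20000 − 3/80·(0.953200+0.922100))/(1+3/80) = 8807/10000 ≈ 0.880700
step 4 [2y] swap r/2=467/12053: DF=(1 − 467/12053·(0.953200+0.922100+0.880700))/(1+467/12053) = 8599/10000 ≈ 0.859900
step 5 [2.5y] swap r/2=1660/44499: DF=(1 − 1660/44499·(0.953200+0.922100+0.880700+0.859900))/(1+1660/44499) = 417/500 ≈ 0.834000
step 6 [3y] bond c/2=3/100: DF=(944107/1000000 − 3/100·(0.953200+0.922100+0.880700+0.859900+0.834000))/(1+3/100) = 787/1000 ≈ 0.787000
step 7 [3.5y] swap r/2=2622/59747: DF=(1 − 2622/59747·(0.953200+0.922100+0.880700+0.859900+0.834000+0.787000))/(1+2622/59747) = 3689/5000 ≈ 0.737800
step 8 [4y] zero: DF = P = 3529/5000 ≈ 0.705800

1 1/2 2383/2500
2 1 9221/10000
3 3/2 8807/10000
4 2 8599/10000
5 5/2 417/500
6 3 787/1000
7 7/2 3689/5000
8 4 3529/5000
DF(4y) = 3529/5000 ≈ 0.705800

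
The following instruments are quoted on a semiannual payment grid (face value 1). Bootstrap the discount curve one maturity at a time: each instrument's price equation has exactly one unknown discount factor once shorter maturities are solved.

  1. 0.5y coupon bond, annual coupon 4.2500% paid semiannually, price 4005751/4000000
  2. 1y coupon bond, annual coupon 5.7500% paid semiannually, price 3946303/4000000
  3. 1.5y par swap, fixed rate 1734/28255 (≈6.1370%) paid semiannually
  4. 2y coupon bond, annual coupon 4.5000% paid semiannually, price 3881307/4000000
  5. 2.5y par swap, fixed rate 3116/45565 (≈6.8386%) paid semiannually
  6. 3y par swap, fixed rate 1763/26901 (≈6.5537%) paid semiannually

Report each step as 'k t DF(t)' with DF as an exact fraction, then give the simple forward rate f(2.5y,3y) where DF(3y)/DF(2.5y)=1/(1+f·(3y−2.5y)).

step 1 [0.5y] bond c/2=17/800: DF=(4005751/4000000 − 17/800·(0))/(1+17/800) = 4903/5000 ≈ 0.980600
step 2 [1y] bond c/2=23/800: DF=(3946303/4000000 − 23/800·(0.980600))/(1+23/800) = 2329/2500 ≈ 0.931600
step 3 [1.5y] swap r/2=867/28255: DF=(1 − 867/28255·(0.980600+0.931600))/(1+867/28255) = 9133/10000 ≈ 0.913300
step 4 [2y] bond c/2=9/400: DF=(3881307/4000000 − 9/400·(0.980600+0.931600+0.913300))/(1+9/400) = 2217/2500 ≈ 0.886800
step 5 [2.5y] swap r/2=1558/45565: DF=(1 − 1558/45565·(0.980600+0.931600+0.913300+0.886800))/(1+1558/45565) = 4221/5000 ≈ 0.844200
step 6 [3y] swap r/2=1763/53802: DF=(1 − 1763/53802·(0.980600+0.931600+0.913300+0.886800+0.844200))/(1+1763/53802) = 8237/10000 ≈ 0.823700

1 1/2 4903/5000
2 1 2329/2500
3 3/2 9133/10000
4 2 2217/2500
5 5/2 4221/5000
6 3 8237/10000
f(2.5y,3y) = ((4221/5000)/(8237/10000) − 1)/(1/2) = 410/8237 ≈ 4.9775%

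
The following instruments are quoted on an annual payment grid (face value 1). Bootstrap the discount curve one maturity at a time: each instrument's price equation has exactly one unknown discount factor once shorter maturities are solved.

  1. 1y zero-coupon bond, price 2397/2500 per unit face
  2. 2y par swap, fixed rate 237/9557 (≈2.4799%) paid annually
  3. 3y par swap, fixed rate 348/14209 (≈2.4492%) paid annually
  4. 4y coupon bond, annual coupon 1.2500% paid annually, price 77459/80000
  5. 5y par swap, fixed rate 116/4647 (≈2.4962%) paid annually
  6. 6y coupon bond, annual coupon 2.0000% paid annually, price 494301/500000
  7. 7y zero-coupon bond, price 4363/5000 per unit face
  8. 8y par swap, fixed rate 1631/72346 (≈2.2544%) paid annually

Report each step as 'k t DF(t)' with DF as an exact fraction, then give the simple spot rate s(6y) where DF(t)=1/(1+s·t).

1 1 2397/2500
2 2 4763/5000
3 3 1163/1250
4 4 2303/2500
5 5 221/250
6 6 8781/10000
7 7 4363/5000
8 8 8369/10000
s(6y) = (1/(8781/10000) − 1)/(6) = 1219/52686 ≈ 2.3137%

step 1 [1y] zero: DF = P = 2397/2500 ≈ 0.958800
step 2 [2y] swap r/1=237/9557: DF=(1 − 237/9557·(0.958800))/(1+237/9557) = 4763/5000 ≈ 0.952600
step 3 [3y] swap r/1=348/14209: DF=(1 − 348/14209·(0.958800+0.952600))/(1+348/14209) = 1163/1250 ≈ 0.930400
step 4 [4y] bond c/1=1/80: DF=(77459/80000 − 1/80·(0.958800+0.952600+0.930400))/(1+1/80) = 2303/2500 ≈ 0.921200
step 5 [5y] swap r/1=116/4647: DF=(1 − 116/4647·(0.958800+0.952600+0.930400+0.921200))/(1+116/4647) = 221/250 ≈ 0.884000
step 6 [6y] bond c/1=1/50: DF=(494301/500000 − 1/50·(0.958800+0.952600+0.930400+0.921200+0.884000))/(1+1/50) = 8781/10000 ≈ 0.878100
step 7 [7y] zero: DF = P = 4363/5000 ≈ 0.872600
step 8 [8y] swap r/1=1631/72346: DF=(1 − 1631/72346·(0.958800+0.952600+0.930400+0.921200+0.884000+0.878100+0.872600))/(1+1631/72346) = 8369/10000 ≈ 0.836900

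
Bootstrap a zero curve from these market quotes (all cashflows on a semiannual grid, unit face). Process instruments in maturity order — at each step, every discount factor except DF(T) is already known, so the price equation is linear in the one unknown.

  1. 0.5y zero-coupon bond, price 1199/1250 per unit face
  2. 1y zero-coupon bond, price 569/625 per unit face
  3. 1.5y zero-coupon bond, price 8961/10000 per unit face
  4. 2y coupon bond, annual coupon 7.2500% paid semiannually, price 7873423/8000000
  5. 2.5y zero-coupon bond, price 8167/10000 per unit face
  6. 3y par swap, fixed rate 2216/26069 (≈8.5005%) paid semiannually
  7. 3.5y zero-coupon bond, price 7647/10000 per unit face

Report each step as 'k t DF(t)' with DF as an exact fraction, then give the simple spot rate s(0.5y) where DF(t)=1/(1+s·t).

1 1/2 1199/1250
2 1 569/625
3 3/2 8961/10000
4 2 853/1000
5 5/2 8167/10000
6 3 973/1250
7 7/2 7647/10000
s(0.5y) = (1/(1199/1250) − 1)/(1/2) = 102/1199 ≈ 8.5071%

step 1 [0.5y] zero: DF = P = 1199/1250 ≈ 0.959200
step 2 [1y] zero: DF = P = 569/625 ≈ 0.910400
step 3 [1.5y] zero: DF = P = 8961/10000 ≈ 0.896100
step 4 [2y] bond c/2=29/800: DF=(7873423/8000000 − 29/800·(0.959200+0.910400+0.896100))/(1+29/800) = 853/1000 ≈ 0.853000
step 5 [2.5y] zero: DF = P = 8167/10000 ≈ 0.816700
step 6 [3y] swap r/2=1108/26069: DF=(1 − 1108/26069·(0.959200+0.910400+0.896100+0.853000+0.816700))/(1+1108/26069) = 973/1250 ≈ 0.778400
step 7 [3.5y] zero: DF = P = 7647/10000 ≈ 0.764700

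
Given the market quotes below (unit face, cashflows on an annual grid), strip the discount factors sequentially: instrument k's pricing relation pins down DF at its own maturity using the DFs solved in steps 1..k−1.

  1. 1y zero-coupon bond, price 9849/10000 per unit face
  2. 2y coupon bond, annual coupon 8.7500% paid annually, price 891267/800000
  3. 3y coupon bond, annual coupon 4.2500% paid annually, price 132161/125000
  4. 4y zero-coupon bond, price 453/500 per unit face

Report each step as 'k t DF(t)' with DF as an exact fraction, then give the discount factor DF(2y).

1 1 9849/10000
2 2 2363/2500
3 3 1871/2000
4 4 453/500
DF(2y) = 2363/2500 ≈ 0.945200

step 1 [1y] zero: DF = P = 9849/10000 ≈ 0.984900
step 2 [2y] bond c/1=7/80: DF=(891267/800000 − 7/80·(0.984900))/(1+7/80) = 2363/2500 ≈ 0.945200
step 3 [3y] bond c/1=17/400: DF=(132161/125000 − 17/400·(0.984900+0.945200))/(1+17/400) = 1871/2000 ≈ 0.935500
step 4 [4y] zero: DF = P = 453/500 ≈ 0.906000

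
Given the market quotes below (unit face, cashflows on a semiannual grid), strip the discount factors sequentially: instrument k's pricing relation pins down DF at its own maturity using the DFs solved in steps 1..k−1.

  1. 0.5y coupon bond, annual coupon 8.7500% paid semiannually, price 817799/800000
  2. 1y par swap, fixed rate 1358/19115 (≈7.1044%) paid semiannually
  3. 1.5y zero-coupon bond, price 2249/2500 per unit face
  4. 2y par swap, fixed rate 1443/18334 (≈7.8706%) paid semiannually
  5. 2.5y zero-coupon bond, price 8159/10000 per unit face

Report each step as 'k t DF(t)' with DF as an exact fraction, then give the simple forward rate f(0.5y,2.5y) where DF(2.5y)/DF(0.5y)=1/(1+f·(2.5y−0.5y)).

step 1 [0.5y] bond c/2=7/160: DF=(817799/800000 − 7/160·(0))/(1+7/160) = 4897/5000 ≈ 0.979400
step 2 [1y] swap r/2=679/19115: DF=(1 − 679/19115·(0.979400))/(1+679/19115) = 9321/10000 ≈ 0.932100
step 3 [1.5y] zero: DF = P = 2249/2500 ≈ 0.899600
step 4 [2y] swap r/2=1443/36668: DF=(1 − 1443/36668·(0.979400+0.932100+0.899600))/(1+1443/36668) = 8557/10000 ≈ 0.855700
step 5 [2.5y] zero: DF = P = 8159/10000 ≈ 0.815900

1 1/2 4897/5000
2 1 9321/10000
3 3/2 2249/2500
4 2 8557/10000
5 5/2 8159/10000
f(0.5y,2.5y) = ((4897/5000)/(8159/10000) − 1)/(2) = 1635/16318 ≈ 10.0196%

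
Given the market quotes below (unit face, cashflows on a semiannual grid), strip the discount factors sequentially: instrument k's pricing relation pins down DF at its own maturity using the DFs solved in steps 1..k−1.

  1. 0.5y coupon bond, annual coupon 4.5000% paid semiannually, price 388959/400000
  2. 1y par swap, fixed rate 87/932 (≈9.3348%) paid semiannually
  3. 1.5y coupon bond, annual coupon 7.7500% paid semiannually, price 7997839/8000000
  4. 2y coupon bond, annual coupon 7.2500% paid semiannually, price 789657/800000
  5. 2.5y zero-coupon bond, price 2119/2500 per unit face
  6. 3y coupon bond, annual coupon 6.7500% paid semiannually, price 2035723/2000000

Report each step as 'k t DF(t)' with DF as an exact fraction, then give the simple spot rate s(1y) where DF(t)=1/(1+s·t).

1 1/2 951/1000
2 1 913/1000
3 3/2 8929/10000
4 2 8561/10000
5 5/2 2119/2500
6 3 839/1000
s(1y) = (1/(913/1000) − 1)/(1) = 87/913 ≈ 9.5290%

step 1 [0.5y] bond c/2=9/400: DF=(388959/400000 − 9/400·(0))/(1+9/400) = 951/1000 ≈ 0.951000
step 2 [1y] swap r/2=87/1864: DF=(1 − 87/1864·(0.951000))/(1+87/1864) = 913/1000 ≈ 0.913000
step 3 [1.5y] bond c/2=31/800: DF=(7997839/8000000 − 31/800·(0.951000+0.913000))/(1+31/800) = 8929/10000 ≈ 0.892900
step 4 [2y] bond c/2=29/800: DF=(789657/800000 − 29/800·(0.951000+0.913000+0.892900))/(1+29/800) = 8561/10000 ≈ 0.856100
step 5 [2.5y] zero: DF = P = 2119/2500 ≈ 0.847600
step 6 [3y] bond c/2=27/800: DF=(2035723/2000000 − 27/800·(0.951000+0.913000+0.892900+0.856100+0.847600))/(1+27/800) = 839/1000 ≈ 0.839000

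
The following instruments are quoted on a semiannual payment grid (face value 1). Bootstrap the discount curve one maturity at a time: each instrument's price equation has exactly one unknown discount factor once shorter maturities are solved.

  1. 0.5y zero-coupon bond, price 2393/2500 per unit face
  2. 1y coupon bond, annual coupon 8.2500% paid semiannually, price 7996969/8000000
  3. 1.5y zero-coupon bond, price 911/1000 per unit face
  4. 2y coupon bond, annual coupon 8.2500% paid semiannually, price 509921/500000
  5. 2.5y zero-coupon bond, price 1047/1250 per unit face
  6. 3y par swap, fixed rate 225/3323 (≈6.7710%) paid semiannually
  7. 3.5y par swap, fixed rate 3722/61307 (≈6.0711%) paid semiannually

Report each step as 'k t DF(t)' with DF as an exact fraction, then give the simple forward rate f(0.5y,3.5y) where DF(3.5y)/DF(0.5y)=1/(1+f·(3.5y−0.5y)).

1 1/2 2393/2500
2 1 9221/10000
3 3/2 911/1000
4 2 8689/10000
5 5/2 1047/1250
6 3 41/50
7 7/2 8139/10000
f(0.5y,3.5y) = ((2393/2500)/(8139/10000) − 1)/(3) = 1433/24417 ≈ 5.8689%

step 1 [0.5y] zero: DF = P = 2393/2500 ≈ 0.957200
step 2 [1y] bond c/2=33/800: DF=(7996969/8000000 − 33/800·(0.957200))/(1+33/800) = 9221/10000 ≈ 0.922100
step 3 [1.5y] zero: DF = P = 911/1000 ≈ 0.911000
step 4 [2y] bond c/2=33/800: DF=(509921/500000 − 33/800·(0.957200+0.922100+0.911000))/(1+33/800) = 8689/10000 ≈ 0.868900
step 5 [2.5y] zero: DF = P = 1047/1250 ≈ 0.837600
step 6 [3y] swap r/2=225/6646: DF=(1 − 225/6646·(0.957200+0.922100+0.911000+0.868900+0.837600))/(1+225/6646) = 41/50 ≈ 0.820000
step 7 [3.5y] swap r/2=1861/61307: DF=(1 − 1861/61307·(0.957200+0.922100+0.911000+0.868900+0.837600+0.820000))/(1+1861/61307) = 8139/10000 ≈ 0.813900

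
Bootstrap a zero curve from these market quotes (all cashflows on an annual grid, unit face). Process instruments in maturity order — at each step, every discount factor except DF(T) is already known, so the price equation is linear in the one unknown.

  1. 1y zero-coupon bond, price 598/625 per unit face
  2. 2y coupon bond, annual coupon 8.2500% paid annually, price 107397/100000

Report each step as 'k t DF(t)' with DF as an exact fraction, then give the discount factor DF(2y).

step 1 [1y] zero: DF = P = 598/625 ≈ 0.956800
step 2 [2y] bond c/1=33/400: DF=(107397/100000 − 33/400·(0.956800))/(1+33/400) = 1149/1250 ≈ 0.919200

1 1 598/625
2 2 1149/1250
DF(2y) = 1149/1250 ≈ 0.919200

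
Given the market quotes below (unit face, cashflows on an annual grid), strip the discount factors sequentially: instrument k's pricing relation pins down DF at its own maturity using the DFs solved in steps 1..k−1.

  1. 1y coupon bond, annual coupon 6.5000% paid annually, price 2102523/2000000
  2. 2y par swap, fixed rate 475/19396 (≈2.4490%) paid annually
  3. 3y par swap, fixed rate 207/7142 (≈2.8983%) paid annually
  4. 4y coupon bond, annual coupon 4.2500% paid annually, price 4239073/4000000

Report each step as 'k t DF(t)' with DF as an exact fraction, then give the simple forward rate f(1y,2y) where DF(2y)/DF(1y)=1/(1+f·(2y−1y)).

step 1 [1y] bond c/1=13/200: DF=(2102523/2000000 − 13/200·(0))/(1+13/200) = 9871/10000 ≈ 0.987100
step 2 [2y] swap r/1=475/19396: DF=(1 − 475/19396·(0.987100))/(1+475/19396) = 381/400 ≈ 0.952500
step 3 [3y] swap r/1=207/7142: DF=(1 − 207/7142·(0.987100+0.952500))/(1+207/7142) = 2293/2500 ≈ 0.917200
step 4 [4y] bond c/1=17/400: DF=(4239073/4000000 − 17/400·(0.987100+0.952500+0.917200))/(1+17/400) = 9001/10000 ≈ 0.900100

1 1 9871/10000
2 2 381/400
3 3 2293/2500
4 4 9001/10000
f(1y,2y) = ((9871/10000)/(381/400) − 1)/(1) = 346/9525 ≈ 3.6325%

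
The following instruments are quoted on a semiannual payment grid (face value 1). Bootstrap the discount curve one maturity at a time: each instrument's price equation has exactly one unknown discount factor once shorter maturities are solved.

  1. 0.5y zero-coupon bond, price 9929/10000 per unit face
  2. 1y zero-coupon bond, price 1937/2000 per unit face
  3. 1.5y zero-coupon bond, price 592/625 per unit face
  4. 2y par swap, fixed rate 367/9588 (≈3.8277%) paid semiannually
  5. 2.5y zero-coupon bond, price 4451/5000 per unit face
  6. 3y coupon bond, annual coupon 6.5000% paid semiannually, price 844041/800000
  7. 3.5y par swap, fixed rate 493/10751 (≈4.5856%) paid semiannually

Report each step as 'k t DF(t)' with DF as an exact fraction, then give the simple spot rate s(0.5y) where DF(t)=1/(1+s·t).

step 1 [0.5y] zero: DF = P = 9929/10000 ≈ 0.992900
step 2 [1y] zero: DF = P = 1937/2000 ≈ 0.968500
step 3 [1.5y] zero: DF = P = 592/625 ≈ 0.947200
step 4 [2y] swap r/2=367/19176: DF=(1 − 367/19176·(0.992900+0.968500+0.947200))/(1+367/19176) = 4633/5000 ≈ 0.926600
step 5 [2.5y] zero: DF = P = 4451/5000 ≈ 0.890200
step 6 [3y] bond c/2=13/400: DF=(844041/800000 − 13/400·(0.992900+0.968500+0.947200+0.926600+0.890200))/(1+13/400) = 8731/10000 ≈ 0.873100
step 7 [3.5y] swap r/2=493/21502: DF=(1 − 493/21502·(0.992900+0.968500+0.947200+0.926600+0.890200+0.873100))/(1+493/21502) = 8521/10000 ≈ 0.852100

1 1/2 9929/10000
2 1 1937/2000
3 3/2 592/625
4 2 4633/5000
5 5/2 4451/5000
6 3 8731/10000
7 7/2 8521/10000
s(0.5y) = (1/(9929/10000) − 1)/(1/2) = 142/9929 ≈ 1.4302%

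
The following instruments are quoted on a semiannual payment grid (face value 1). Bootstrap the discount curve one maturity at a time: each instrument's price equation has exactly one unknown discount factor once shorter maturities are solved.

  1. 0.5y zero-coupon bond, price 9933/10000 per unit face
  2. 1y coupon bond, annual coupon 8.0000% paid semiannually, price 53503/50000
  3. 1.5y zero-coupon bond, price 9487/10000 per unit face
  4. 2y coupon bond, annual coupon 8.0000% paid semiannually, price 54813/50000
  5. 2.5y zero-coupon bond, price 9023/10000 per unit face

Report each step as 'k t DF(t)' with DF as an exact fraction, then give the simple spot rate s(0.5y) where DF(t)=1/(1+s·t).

1 1/2 9933/10000
2 1 9907/10000
3 3/2 9487/10000
4 2 9413/10000
5 5/2 9023/10000
s(0.5y) = (1/(9933/10000) − 1)/(1/2) = 134/9933 ≈ 1.3490%

step 1 [0.5y] zero: DF = P = 9933/10000 ≈ 0.993300
step 2 [1y] bond c/2=1/25: DF=(53503/50000 − 1/25·(0.993300))/(1+1/25) = 9907/10000 ≈ 0.990700
step 3 [1.5y] zero: DF = P = 9487/10000 ≈ 0.948700
step 4 [2y] bond c/2=1/25: DF=(54813/50000 − 1/25·(0.993300+0.990700+0.948700))/(1+1/25) = 9413/10000 ≈ 0.941300
step 5 [2.5y] zero: DF = P = 9023/10000 ≈ 0.902300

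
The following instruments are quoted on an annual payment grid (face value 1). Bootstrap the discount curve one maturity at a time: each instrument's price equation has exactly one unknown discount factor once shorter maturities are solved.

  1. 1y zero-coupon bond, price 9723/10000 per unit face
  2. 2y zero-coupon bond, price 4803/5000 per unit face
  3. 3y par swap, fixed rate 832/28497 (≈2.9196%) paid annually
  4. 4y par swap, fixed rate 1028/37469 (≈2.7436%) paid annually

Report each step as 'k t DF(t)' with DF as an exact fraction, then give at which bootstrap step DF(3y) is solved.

1 1 9723/10000
2 2 4803/5000
3 3 573/625
4 4 2243/2500
DF(3y) is solved at step 3

step 1 [1y] zero: DF = P = 9723/10000 ≈ 0.972300
step 2 [2y] zero: DF = P = 4803/5000 ≈ 0.960600
step 3 [3y] swap r/1=832/28497: DF=(1 − 832/28497·(0.972300+0.960600))/(1+832/28497) = 573/625 ≈ 0.916800
step 4 [4y] swap r/1=1028/37469: DF=(1 − 1028/37469·(0.972300+0.960600+0.916800))/(1+1028/37469) = 2243/2500 ≈ 0.897200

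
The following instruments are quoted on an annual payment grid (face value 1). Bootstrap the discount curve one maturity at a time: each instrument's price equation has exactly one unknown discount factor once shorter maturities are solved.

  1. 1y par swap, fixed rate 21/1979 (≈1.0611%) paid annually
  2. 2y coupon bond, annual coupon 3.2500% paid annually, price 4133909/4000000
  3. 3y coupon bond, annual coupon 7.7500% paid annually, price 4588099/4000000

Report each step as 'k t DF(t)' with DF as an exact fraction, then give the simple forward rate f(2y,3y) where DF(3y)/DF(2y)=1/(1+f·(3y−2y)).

step 1 [1y] swap r/1=21/1979: DF=(1 − 21/1979·(0))/(1+21/1979) = 1979/2000 ≈ 0.989500
step 2 [2y] bond c/1=13/400: DF=(4133909/4000000 − 13/400·(0.989500))/(1+13/400) = 4849/5000 ≈ 0.969800
step 3 [3y] bond c/1=31/400: DF=(4588099/4000000 − 31/400·(0.989500+0.969800))/(1+31/400) = 2309/2500 ≈ 0.923600

1 1 1979/2000
2 2 4849/5000
3 3 2309/2500
f(2y,3y) = ((4849/5000)/(2309/2500) − 1)/(1) = 231/4618 ≈ 5.0022%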